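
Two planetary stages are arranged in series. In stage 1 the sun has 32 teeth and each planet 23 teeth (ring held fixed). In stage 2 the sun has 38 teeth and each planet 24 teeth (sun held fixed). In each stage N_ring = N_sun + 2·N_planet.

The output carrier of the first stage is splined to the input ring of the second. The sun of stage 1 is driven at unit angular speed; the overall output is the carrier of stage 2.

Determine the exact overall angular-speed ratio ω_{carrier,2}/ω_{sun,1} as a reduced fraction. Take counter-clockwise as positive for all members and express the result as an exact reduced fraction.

344/1705

Stage 1: N_ring = 32 + 2·23 = 78
Stage 1: 32(ω_s−ω_c) = −78(ω_r−ω_c),  ω_r=0, ω_s=1
Stage 1: 32(1−ω_c) = −78(0−ω_c)  ⇒  110ω_c = 32  ⇒  ω_c = 16/55
  ⇒ ω_c¹/ω_s¹ = 16/55
Stage 2: N_ring = 38 + 2·24 = 86
Stage 2: 38(ω_s−ω_c) = −86(ω_r−ω_c),  ω_s=0, ω_r=1
Stage 2: 38(0−ω_c) = −86(1−ω_c)  ⇒  124ω_c = 86  ⇒  ω_c = 43/62
  ⇒ ω_c²/ω_r² = 43/62
Coupling ω_r² = ω_c¹ ⇒ overall = 16/55 × 43/62 = 344/1705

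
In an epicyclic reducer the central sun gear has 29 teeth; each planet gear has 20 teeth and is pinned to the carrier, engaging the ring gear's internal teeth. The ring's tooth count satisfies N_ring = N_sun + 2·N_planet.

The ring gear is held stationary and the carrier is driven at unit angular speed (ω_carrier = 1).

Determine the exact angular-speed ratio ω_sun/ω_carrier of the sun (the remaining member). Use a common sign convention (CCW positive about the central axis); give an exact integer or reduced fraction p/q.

N_ring = 29 + 2·20 = 69
29(ω_s−ω_c) = −69(ω_r−ω_c),  ω_r=0, ω_c=1
ω_s = 1 − (69/29)(0−1) = 98/29
ω_s/ω_c = 98/29

98/29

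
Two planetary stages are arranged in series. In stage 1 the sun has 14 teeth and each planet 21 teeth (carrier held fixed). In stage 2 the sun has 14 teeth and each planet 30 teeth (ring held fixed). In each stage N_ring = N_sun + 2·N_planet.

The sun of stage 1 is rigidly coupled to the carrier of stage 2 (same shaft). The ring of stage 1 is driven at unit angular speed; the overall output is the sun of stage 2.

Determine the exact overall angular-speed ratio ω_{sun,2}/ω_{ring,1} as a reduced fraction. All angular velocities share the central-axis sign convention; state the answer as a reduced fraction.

Stage 1: N_ring = 14 + 2·21 = 56
Stage 1: 14(ω_s−ω_c) = −56(ω_r−ω_c),  ω_c=0, ω_r=1
Stage 1: ω_s = 0 − (56/14)(1−0) = -4
  ⇒ ω_s¹/ω_r¹ = -4
Stage 2: N_ring = 14 + 2·30 = 74
Stage 2: 14(ω_s−ω_c) = −74(ω_r−ω_c),  ω_r=0, ω_c=1
Stage 2: ω_s = 1 − (74/14)(0−1) = 44/7
  ⇒ ω_s²/ω_c² = 44/7
Coupling ω_c² = ω_s¹ ⇒ overall = -4 × 44/7 = -176/7

-176/7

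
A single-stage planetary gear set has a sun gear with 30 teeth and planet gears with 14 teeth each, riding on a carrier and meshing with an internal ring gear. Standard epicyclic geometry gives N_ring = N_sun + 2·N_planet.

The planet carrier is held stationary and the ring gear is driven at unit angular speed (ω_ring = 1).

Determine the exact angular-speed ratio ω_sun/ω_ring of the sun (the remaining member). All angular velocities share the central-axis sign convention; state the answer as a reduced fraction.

-29/15

N_ring = 30 + 2·14 = 58
30(ω_s−ω_c) = −58(ω_r−ω_c),  ω_c=0, ω_r=1
ω_s = 0 − (58/30)(1−0) = -29/15
ω_s/ω_r = -29/15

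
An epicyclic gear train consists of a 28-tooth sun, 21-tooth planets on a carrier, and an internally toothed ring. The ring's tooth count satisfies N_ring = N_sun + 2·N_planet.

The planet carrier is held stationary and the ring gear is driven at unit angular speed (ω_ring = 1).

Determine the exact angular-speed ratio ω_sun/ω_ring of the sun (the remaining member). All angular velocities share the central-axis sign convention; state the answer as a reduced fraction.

N_ring = 28 + 2·21 = 70
28(ω_s−ω_c) = −70(ω_r−ω_c),  ω_c=0, ω_r=1
ω_s = 0 − (70/28)(1−0) = -5/2
ω_s/ω_r = -5/2

-5/2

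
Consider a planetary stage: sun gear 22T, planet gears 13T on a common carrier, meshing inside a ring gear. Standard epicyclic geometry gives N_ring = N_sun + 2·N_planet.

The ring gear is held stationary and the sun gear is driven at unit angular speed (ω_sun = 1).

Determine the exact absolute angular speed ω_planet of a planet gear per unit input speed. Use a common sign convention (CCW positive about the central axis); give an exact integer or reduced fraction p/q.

-11/13

N_ring = 22 + 2·13 = 48
22(ω_s−ω_c) = −48(ω_r−ω_c),  ω_r=0, ω_s=1
22(1−ω_c) = −48(0−ω_c)  ⇒  70ω_c = 22  ⇒  ω_c = 11/35
sun–planet: 22·(1−11/35) = −13·(ω_p−ω_c)  ⇒  ω_p−ω_c = −(22/13)·(24/35) = -528/455
ω_p = 11/35 − 528/455 = -11/13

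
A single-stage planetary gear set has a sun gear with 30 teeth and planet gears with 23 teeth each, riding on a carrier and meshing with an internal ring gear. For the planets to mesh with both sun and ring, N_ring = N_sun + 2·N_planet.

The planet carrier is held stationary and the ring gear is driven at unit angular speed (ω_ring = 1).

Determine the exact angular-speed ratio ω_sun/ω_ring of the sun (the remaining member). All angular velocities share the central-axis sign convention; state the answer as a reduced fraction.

-38/15

N_ring = 30 + 2·23 = 76
30(ω_s−ω_c) = −76(ω_r−ω_c),  ω_c=0, ω_r=1
ω_s = 0 − (76/30)(1−0) = -38/15
ω_s/ω_r = -38/15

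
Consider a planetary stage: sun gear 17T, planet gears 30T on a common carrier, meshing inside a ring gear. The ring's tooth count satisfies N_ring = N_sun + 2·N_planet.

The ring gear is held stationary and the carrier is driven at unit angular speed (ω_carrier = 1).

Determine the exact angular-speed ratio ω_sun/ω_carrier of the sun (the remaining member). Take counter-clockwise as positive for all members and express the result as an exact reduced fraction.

N_ring = 17 + 2·30 = 77
17(ω_s−ω_c) = −77(ω_r−ω_c),  ω_r=0, ω_c=1
ω_s = 1 − (77/17)(0−1) = 94/17
ω_s/ω_c = 94/17

94/17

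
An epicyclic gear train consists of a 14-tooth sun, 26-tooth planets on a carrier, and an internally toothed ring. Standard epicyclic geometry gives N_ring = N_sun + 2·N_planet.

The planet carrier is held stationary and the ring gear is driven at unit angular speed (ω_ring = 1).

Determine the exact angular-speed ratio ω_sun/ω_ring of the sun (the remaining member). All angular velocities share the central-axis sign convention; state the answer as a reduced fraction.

N_ring = 14 + 2·26 = 66
14(ω_s−ω_c) = −66(ω_r−ω_c),  ω_c=0, ω_r=1
ω_s = 0 − (66/14)(1−0) = -33/7
ω_s/ω_r = -33/7

-33/7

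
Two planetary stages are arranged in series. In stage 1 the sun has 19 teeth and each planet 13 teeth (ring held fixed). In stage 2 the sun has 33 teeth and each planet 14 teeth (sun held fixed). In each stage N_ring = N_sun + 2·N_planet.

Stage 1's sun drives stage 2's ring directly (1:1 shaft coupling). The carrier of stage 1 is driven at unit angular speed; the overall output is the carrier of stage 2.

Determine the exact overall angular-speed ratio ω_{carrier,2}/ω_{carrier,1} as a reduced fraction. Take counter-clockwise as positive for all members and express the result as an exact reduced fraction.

1952/893

Stage 1: N_ring = 19 + 2·13 = 45
Stage 1: 19(ω_s−ω_c) = −45(ω_r−ω_c),  ω_r=0, ω_c=1
Stage 1: ω_s = 1 − (45/19)(0−1) = 64/19
  ⇒ ω_s¹/ω_c¹ = 64/19
Stage 2: N_ring = 33 + 2·14 = 61
Stage 2: 33(ω_s−ω_c) = −61(ω_r−ω_c),  ω_s=0, ω_r=1
Stage 2: 33(0−ω_c) = −61(1−ω_c)  ⇒  94ω_c = 61  ⇒  ω_c = 61/94
  ⇒ ω_c²/ω_r² = 61/94
Coupling ω_r² = ω_s¹ ⇒ overall = 64/19 × 61/94 = 1952/893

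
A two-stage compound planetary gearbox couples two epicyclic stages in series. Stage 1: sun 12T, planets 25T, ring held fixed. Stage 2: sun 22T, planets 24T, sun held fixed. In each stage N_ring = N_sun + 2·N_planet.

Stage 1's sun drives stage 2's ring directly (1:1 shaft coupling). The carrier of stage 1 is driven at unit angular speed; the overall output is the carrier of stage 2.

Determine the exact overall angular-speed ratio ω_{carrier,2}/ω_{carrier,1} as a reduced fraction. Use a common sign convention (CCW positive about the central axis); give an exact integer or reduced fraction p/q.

1295/276

Stage 1: N_ring = 12 + 2·25 = 62
Stage 1: 12(ω_s−ω_c) = −62(ω_r−ω_c),  ω_r=0, ω_c=1
Stage 1: ω_s = 1 − (62/12)(0−1) = 37/6
  ⇒ ω_s¹/ω_c¹ = 37/6
Stage 2: N_ring = 22 + 2·24 = 70
Stage 2: 22(ω_s−ω_c) = −70(ω_r−ω_c),  ω_s=0, ω_r=1
Stage 2: 22(0−ω_c) = −70(1−ω_c)  ⇒  92ω_c = 70  ⇒  ω_c = 35/46
  ⇒ ω_c²/ω_r² = 35/46
Coupling ω_r² = ω_s¹ ⇒ overall = 37/6 × 35/46 = 1295/276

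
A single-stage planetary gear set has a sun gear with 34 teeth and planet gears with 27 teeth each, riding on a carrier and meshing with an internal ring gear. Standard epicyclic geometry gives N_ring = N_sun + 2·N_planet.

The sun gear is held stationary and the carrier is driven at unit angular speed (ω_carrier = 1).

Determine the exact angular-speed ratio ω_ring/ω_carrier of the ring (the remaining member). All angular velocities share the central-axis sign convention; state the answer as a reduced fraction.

N_ring = 34 + 2·27 = 88
34(ω_s−ω_c) = −88(ω_r−ω_c),  ω_s=0, ω_c=1
ω_r = 1 − (34/88)(0−1) = 61/44
ω_r/ω_c = 61/44

61/44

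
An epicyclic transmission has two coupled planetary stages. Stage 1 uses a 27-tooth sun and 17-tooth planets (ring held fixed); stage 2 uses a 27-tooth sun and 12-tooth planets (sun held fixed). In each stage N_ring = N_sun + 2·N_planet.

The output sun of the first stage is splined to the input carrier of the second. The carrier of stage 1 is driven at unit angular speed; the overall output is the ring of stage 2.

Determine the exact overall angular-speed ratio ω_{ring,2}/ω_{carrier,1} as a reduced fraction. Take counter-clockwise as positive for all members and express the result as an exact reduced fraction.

Stage 1: N_ring = 27 + 2·17 = 61
Stage 1: 27(ω_s−ω_c) = −61(ω_r−ω_c),  ω_r=0, ω_c=1
Stage 1: ω_s = 1 − (61/27)(0−1) = 88/27
  ⇒ ω_s¹/ω_c¹ = 88/27
Stage 2: N_ring = 27 + 2·12 = 51
Stage 2: 27(ω_s−ω_c) = −51(ω_r−ω_c),  ω_s=0, ω_c=1
Stage 2: ω_r = 1 − (27/51)(0−1) = 26/17
  ⇒ ω_r²/ω_c² = 26/17
Coupling ω_c² = ω_s¹ ⇒ overall = 88/27 × 26/17 = 2288/459

2288/459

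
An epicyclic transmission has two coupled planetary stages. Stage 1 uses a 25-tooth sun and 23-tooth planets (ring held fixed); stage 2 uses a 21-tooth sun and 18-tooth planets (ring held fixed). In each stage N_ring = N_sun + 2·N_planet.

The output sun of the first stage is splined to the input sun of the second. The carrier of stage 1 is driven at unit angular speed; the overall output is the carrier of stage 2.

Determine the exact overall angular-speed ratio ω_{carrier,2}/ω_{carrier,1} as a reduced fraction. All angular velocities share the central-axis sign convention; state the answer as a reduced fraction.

336/325

Stage 1: N_ring = 25 + 2·23 = 71
Stage 1: 25(ω_s−ω_c) = −71(ω_r−ω_c),  ω_r=0, ω_c=1
Stage 1: ω_s = 1 − (71/25)(0−1) = 96/25
  ⇒ ω_s¹/ω_c¹ = 96/25
Stage 2: N_ring = 21 + 2·18 = 57
Stage 2: 21(ω_s−ω_c) = −57(ω_r−ω_c),  ω_r=0, ω_s=1
Stage 2: 21(1−ω_c) = −57(0−ω_c)  ⇒  78ω_c = 21  ⇒  ω_c = 7/26
  ⇒ ω_c²/ω_s² = 7/26
Coupling ω_s² = ω_s¹ ⇒ overall = 96/25 × 7/26 = 336/325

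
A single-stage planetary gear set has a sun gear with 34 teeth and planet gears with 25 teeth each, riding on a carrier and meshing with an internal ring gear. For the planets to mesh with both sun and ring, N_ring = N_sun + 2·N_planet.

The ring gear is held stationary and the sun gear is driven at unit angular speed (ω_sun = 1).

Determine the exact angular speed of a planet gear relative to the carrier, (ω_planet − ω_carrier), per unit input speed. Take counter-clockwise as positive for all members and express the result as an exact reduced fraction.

-1428/1475

N_ring = 34 + 2·25 = 84
34(ω_s−ω_c) = −84(ω_r−ω_c),  ω_r=0, ω_s=1
34(1−ω_c) = −84(0−ω_c)  ⇒  118ω_c = 34  ⇒  ω_c = 17/59
sun–planet: 34·(1−17/59) = −25·(ω_p−ω_c)  ⇒  ω_p−ω_c = −(34/25)·(42/59) = -1428/1475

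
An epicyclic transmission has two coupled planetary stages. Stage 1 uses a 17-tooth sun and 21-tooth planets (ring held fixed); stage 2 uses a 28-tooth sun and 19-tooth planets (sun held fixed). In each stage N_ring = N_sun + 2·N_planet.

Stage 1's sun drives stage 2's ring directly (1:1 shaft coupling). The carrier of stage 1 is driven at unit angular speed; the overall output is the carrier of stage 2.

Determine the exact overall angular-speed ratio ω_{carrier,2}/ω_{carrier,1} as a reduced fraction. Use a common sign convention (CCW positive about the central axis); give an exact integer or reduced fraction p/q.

Stage 1: N_ring = 17 + 2·21 = 59
Stage 1: 17(ω_s−ω_c) = −59(ω_r−ω_c),  ω_r=0, ω_c=1
Stage 1: ω_s = 1 − (59/17)(0−1) = 76/17
  ⇒ ω_s¹/ω_c¹ = 76/17
Stage 2: N_ring = 28 + 2·19 = 66
Stage 2: 28(ω_s−ω_c) = −66(ω_r−ω_c),  ω_s=0, ω_r=1
Stage 2: 28(0−ω_c) = −66(1−ω_c)  ⇒  94ω_c = 66  ⇒  ω_c = 33/47
  ⇒ ω_c²/ω_r² = 33/47
Coupling ω_r² = ω_s¹ ⇒ overall = 76/17 × 33/47 = 2508/799

2508/799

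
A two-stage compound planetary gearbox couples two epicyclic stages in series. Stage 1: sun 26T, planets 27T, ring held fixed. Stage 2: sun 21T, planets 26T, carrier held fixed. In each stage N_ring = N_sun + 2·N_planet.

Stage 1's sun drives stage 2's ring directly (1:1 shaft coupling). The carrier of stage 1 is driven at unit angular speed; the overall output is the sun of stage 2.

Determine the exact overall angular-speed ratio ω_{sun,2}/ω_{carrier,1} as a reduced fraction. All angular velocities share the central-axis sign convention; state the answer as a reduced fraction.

-3869/273

Stage 1: N_ring = 26 + 2·27 = 80
Stage 1: 26(ω_s−ω_c) = −80(ω_r−ω_c),  ω_r=0, ω_c=1
Stage 1: ω_s = 1 − (80/26)(0−1) = 53/13
  ⇒ ω_s¹/ω_c¹ = 53/13
Stage 2: N_ring = 21 + 2·26 = 73
Stage 2: 21(ω_s−ω_c) = −73(ω_r−ω_c),  ω_c=0, ω_r=1
Stage 2: ω_s = 0 − (73/21)(1−0) = -73/21
  ⇒ ω_s²/ω_r² = -73/21
Coupling ω_r² = ω_s¹ ⇒ overall = 53/13 × -73/21 = -3869/273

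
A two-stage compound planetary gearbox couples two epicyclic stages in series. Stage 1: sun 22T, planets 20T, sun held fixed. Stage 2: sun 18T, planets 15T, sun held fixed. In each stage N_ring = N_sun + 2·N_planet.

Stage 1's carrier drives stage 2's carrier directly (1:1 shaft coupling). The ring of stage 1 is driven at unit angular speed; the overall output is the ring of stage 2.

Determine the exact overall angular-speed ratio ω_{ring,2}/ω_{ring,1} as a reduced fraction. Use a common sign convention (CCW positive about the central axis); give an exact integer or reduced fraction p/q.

341/336

Stage 1: N_ring = 22 + 2·20 = 62
Stage 1: 22(ω_s−ω_c) = −62(ω_r−ω_c),  ω_s=0, ω_r=1
Stage 1: 22(0−ω_c) = −62(1−ω_c)  ⇒  84ω_c = 62  ⇒  ω_c = 31/42
  ⇒ ω_c¹/ω_r¹ = 31/42
Stage 2: N_ring = 18 + 2·15 = 48
Stage 2: 18(ω_s−ω_c) = −48(ω_r−ω_c),  ω_s=0, ω_c=1
Stage 2: ω_r = 1 − (18/48)(0−1) = 11/8
  ⇒ ω_r²/ω_c² = 11/8
Coupling ω_c² = ω_c¹ ⇒ overall = 31/42 × 11/8 = 341/336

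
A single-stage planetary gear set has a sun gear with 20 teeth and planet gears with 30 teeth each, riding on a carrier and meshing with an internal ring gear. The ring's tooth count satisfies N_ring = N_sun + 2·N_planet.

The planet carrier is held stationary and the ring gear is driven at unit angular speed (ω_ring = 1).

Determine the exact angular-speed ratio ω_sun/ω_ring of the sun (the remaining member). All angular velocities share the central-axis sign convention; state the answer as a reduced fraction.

N_ring = 20 + 2·30 = 80
20(ω_s−ω_c) = −80(ω_r−ω_c),  ω_c=0, ω_r=1
ω_s = 0 − (80/20)(1−0) = -4
ω_s/ω_r = -4

-4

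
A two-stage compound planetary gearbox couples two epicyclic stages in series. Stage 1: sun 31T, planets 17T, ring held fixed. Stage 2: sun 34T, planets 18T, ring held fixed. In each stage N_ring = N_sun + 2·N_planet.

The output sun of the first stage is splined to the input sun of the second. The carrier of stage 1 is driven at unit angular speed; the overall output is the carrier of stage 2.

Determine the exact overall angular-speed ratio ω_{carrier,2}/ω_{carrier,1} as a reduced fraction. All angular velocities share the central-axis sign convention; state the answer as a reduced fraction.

Stage 1: N_ring = 31 + 2·17 = 65
Stage 1: 31(ω_s−ω_c) = −65(ω_r−ω_c),  ω_r=0, ω_c=1
Stage 1: ω_s = 1 − (65/31)(0−1) = 96/31
  ⇒ ω_s¹/ω_c¹ = 96/31
Stage 2: N_ring = 34 + 2·18 = 70
Stage 2: 34(ω_s−ω_c) = −70(ω_r−ω_c),  ω_r=0, ω_s=1
Stage 2: 34(1−ω_c) = −70(0−ω_c)  ⇒  104ω_c = 34  ⇒  ω_c = 17/52
  ⇒ ω_c²/ω_s² = 17/52
Coupling ω_s² = ω_s¹ ⇒ overall = 96/31 × 17/52 = 408/403

408/403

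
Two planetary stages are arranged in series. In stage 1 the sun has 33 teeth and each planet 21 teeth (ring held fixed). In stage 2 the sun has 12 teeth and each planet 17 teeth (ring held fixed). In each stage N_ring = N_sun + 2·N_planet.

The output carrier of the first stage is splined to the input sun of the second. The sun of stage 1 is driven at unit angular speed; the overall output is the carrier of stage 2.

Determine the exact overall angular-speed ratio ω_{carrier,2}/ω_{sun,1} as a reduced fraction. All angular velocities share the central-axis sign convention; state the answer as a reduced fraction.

11/174

Stage 1: N_ring = 33 + 2·21 = 75
Stage 1: 33(ω_s−ω_c) = −75(ω_r−ω_c),  ω_r=0, ω_s=1
Stage 1: 33(1−ω_c) = −75(0−ω_c)  ⇒  108ω_c = 33  ⇒  ω_c = 11/36
  ⇒ ω_c¹/ω_s¹ = 11/36
Stage 2: N_ring = 12 + 2·17 = 46
Stage 2: 12(ω_s−ω_c) = −46(ω_r−ω_c),  ω_r=0, ω_s=1
Stage 2: 12(1−ω_c) = −46(0−ω_c)  ⇒  58ω_c = 12  ⇒  ω_c = 6/29
  ⇒ ω_c²/ω_s² = 6/29
Coupling ω_s² = ω_c¹ ⇒ overall = 11/36 × 6/29 = 11/174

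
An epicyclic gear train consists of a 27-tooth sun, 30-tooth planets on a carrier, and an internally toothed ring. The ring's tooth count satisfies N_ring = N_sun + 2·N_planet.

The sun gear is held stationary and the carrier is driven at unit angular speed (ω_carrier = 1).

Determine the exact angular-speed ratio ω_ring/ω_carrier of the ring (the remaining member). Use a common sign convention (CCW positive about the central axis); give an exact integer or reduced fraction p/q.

N_ring = 27 + 2·30 = 87
27(ω_s−ω_c) = −87(ω_r−ω_c),  ω_s=0, ω_c=1
ω_r = 1 − (27/87)(0−1) = 38/29
ω_r/ω_c = 38/29

38/29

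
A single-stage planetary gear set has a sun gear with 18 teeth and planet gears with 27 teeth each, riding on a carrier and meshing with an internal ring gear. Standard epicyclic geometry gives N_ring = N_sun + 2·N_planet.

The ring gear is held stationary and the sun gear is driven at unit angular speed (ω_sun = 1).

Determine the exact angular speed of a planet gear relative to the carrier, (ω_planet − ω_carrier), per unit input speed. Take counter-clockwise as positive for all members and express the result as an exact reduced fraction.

N_ring = 18 + 2·27 = 72
18(ω_s−ω_c) = −72(ω_r−ω_c),  ω_r=0, ω_s=1
18(1−ω_c) = −72(0−ω_c)  ⇒  90ω_c = 18  ⇒  ω_c = 1/5
sun–planet: 18·(1−1/5) = −27·(ω_p−ω_c)  ⇒  ω_p−ω_c = −(18/27)·(4/5) = -8/15

-8/15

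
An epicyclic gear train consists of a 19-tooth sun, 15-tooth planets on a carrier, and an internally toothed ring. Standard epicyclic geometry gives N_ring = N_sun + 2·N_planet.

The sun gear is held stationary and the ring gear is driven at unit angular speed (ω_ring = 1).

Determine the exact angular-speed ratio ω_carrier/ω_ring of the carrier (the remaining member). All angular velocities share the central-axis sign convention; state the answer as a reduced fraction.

49/68

N_ring = 19 + 2·15 = 49
19(ω_s−ω_c) = −49(ω_r−ω_c),  ω_s=0, ω_r=1
19(0−ω_c) = −49(1−ω_c)  ⇒  68ω_c = 49  ⇒  ω_c = 49/68
ω_c/ω_r = 49/68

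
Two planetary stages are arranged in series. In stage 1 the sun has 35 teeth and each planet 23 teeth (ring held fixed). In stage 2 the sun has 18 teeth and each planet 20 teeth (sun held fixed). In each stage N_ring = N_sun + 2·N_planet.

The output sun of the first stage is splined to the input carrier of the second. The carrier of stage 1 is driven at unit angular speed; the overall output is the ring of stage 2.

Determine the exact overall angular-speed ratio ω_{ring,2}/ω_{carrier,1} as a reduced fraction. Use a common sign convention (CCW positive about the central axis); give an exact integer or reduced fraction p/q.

152/35

Stage 1: N_ring = 35 + 2·23 = 81
Stage 1: 35(ω_s−ω_c) = −81(ω_r−ω_c),  ω_r=0, ω_c=1
Stage 1: ω_s = 1 − (81/35)(0−1) = 116/35
  ⇒ ω_s¹/ω_c¹ = 116/35
Stage 2: N_ring = 18 + 2·20 = 58
Stage 2: 18(ω_s−ω_c) = −58(ω_r−ω_c),  ω_s=0, ω_c=1
Stage 2: ω_r = 1 − (18/58)(0−1) = 38/29
  ⇒ ω_r²/ω_c² = 38/29
Coupling ω_c² = ω_s¹ ⇒ overall = 116/35 × 38/29 = 152/35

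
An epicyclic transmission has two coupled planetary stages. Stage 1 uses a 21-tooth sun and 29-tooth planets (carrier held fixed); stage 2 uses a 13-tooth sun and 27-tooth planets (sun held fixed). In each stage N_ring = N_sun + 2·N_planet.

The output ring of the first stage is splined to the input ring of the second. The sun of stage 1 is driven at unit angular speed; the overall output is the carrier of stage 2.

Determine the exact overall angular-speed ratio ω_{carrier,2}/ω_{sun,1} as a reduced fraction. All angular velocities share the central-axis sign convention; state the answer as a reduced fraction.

Stage 1: N_ring = 21 + 2·29 = 79
Stage 1: 21(ω_s−ω_c) = −79(ω_r−ω_c),  ω_c=0, ω_s=1
Stage 1: ω_r = 0 − (21/79)(1−0) = -21/79
  ⇒ ω_r¹/ω_s¹ = -21/79
Stage 2: N_ring = 13 + 2·27 = 67
Stage 2: 13(ω_s−ω_c) = −67(ω_r−ω_c),  ω_s=0, ω_r=1
Stage 2: 13(0−ω_c) = −67(1−ω_c)  ⇒  80ω_c = 67  ⇒  ω_c = 67/80
  ⇒ ω_c²/ω_r² = 67/80
Coupling ω_r² = ω_r¹ ⇒ overall = -21/79 × 67/80 = -1407/6320

-1407/6320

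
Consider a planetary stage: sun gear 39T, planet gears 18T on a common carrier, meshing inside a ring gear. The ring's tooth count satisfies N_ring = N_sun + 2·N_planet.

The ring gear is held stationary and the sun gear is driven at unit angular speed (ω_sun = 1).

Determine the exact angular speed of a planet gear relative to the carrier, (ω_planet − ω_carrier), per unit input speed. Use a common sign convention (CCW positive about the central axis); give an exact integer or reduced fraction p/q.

-325/228

N_ring = 39 + 2·18 = 75
39(ω_s−ω_c) = −75(ω_r−ω_c),  ω_r=0, ω_s=1
39(1−ω_c) = −75(0−ω_c)  ⇒  114ω_c = 39  ⇒  ω_c = 13/38
sun–planet: 39·(1−13/38) = −18·(ω_p−ω_c)  ⇒  ω_p−ω_c = −(39/18)·(25/38) = -325/228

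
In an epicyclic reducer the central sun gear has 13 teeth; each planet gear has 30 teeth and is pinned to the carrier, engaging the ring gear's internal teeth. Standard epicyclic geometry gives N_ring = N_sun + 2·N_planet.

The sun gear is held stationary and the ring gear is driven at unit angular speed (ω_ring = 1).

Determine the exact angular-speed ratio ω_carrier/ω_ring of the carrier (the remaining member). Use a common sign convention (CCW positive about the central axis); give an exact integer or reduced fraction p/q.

73/86

N_ring = 13 + 2·30 = 73
13(ω_s−ω_c) = −73(ω_r−ω_c),  ω_s=0, ω_r=1
13(0−ω_c) = −73(1−ω_c)  ⇒  86ω_c = 73  ⇒  ω_c = 73/86
ω_c/ω_r = 73/86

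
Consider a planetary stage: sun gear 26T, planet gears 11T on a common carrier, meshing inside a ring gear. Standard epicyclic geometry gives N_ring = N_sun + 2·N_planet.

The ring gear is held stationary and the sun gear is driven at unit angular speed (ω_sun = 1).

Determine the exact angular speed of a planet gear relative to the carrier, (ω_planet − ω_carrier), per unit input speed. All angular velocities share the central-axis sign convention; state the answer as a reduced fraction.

-624/407

N_ring = 26 + 2·11 = 48
26(ω_s−ω_c) = −48(ω_r−ω_c),  ω_r=0, ω_s=1
26(1−ω_c) = −48(0−ω_c)  ⇒  74ω_c = 26  ⇒  ω_c = 13/37
sun–planet: 26·(1−13/37) = −11·(ω_p−ω_c)  ⇒  ω_p−ω_c = −(26/11)·(24/37) = -624/407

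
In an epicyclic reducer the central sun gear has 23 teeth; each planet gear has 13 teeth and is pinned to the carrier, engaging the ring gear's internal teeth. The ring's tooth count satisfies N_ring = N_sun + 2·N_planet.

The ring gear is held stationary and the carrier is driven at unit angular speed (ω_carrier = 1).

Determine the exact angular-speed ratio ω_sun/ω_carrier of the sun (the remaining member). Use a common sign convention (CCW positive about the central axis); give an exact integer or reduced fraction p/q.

72/23

N_ring = 23 + 2·13 = 49
23(ω_s−ω_c) = −49(ω_r−ω_c),  ω_r=0, ω_c=1
ω_s = 1 − (49/23)(0−1) = 72/23
ω_s/ω_c = 72/23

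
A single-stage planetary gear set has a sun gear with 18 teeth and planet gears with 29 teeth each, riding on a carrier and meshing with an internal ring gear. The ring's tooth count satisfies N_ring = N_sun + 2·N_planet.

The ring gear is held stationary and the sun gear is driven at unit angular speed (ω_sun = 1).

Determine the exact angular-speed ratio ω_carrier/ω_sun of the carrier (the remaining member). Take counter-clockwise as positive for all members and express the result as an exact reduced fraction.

N_ring = 18 + 2·29 = 76
18(ω_s−ω_c) = −76(ω_r−ω_c),  ω_r=0, ω_s=1
18(1−ω_c) = −76(0−ω_c)  ⇒  94ω_c = 18  ⇒  ω_c = 9/47
ω_c/ω_s = 9/47

9/47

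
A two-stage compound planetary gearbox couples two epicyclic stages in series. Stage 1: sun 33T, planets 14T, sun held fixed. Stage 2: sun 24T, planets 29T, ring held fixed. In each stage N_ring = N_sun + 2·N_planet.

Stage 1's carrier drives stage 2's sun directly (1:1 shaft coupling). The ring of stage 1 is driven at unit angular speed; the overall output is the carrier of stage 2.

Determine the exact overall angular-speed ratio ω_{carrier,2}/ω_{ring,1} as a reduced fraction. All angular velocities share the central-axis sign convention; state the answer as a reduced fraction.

Stage 1: N_ring = 33 + 2·14 = 61
Stage 1: 33(ω_s−ω_c) = −61(ω_r−ω_c),  ω_s=0, ω_r=1
Stage 1: 33(0−ω_c) = −61(1−ω_c)  ⇒  94ω_c = 61  ⇒  ω_c = 61/94
  ⇒ ω_c¹/ω_r¹ = 61/94
Stage 2: N_ring = 24 + 2·29 = 82
Stage 2: 24(ω_s−ω_c) = −82(ω_r−ω_c),  ω_r=0, ω_s=1
Stage 2: 24(1−ω_c) = −82(0−ω_c)  ⇒  106ω_c = 24  ⇒  ω_c = 12/53
  ⇒ ω_c²/ω_s² = 12/53
Coupling ω_s² = ω_c¹ ⇒ overall = 61/94 × 12/53 = 366/2491

366/2491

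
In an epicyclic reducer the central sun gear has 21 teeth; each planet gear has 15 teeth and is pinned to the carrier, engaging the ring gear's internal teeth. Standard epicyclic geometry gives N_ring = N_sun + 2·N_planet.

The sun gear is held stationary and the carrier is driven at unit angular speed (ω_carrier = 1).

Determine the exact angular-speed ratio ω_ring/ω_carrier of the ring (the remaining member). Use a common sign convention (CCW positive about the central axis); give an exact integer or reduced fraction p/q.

24/17

N_ring = 21 + 2·15 = 51
21(ω_s−ω_c) = −51(ω_r−ω_c),  ω_s=0, ω_c=1
ω_r = 1 − (21/51)(0−1) = 24/17
ω_r/ω_c = 24/17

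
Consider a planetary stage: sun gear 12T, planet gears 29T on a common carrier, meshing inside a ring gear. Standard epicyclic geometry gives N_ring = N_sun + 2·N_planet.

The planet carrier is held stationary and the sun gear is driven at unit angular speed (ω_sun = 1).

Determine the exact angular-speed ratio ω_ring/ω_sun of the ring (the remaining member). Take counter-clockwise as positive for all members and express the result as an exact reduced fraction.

-6/35

N_ring = 12 + 2·29 = 70
12(ω_s−ω_c) = −70(ω_r−ω_c),  ω_c=0, ω_s=1
ω_r = 0 − (12/70)(1−0) = -6/35
ω_r/ω_s = -6/35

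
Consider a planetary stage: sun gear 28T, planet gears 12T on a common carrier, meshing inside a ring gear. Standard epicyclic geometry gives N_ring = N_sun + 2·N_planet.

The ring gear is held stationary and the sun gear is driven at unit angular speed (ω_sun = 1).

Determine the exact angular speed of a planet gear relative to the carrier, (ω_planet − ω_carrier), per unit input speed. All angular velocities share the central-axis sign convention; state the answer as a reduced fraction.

-91/60

N_ring = 28 + 2·12 = 52
28(ω_s−ω_c) = −52(ω_r−ω_c),  ω_r=0, ω_s=1
28(1−ω_c) = −52(0−ω_c)  ⇒  80ω_c = 28  ⇒  ω_c = 7/20
sun–planet: 28·(1−7/20) = −12·(ω_p−ω_c)  ⇒  ω_p−ω_c = −(28/12)·(13/20) = -91/60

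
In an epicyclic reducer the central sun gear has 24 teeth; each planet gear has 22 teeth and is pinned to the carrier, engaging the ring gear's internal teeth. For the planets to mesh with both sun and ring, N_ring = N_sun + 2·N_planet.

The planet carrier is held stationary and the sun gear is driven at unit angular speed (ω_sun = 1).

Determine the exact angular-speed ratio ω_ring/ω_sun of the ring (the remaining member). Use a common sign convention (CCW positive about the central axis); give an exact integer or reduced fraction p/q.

-6/17

N_ring = 24 + 2·22 = 68
24(ω_s−ω_c) = −68(ω_r−ω_c),  ω_c=0, ω_s=1
ω_r = 0 − (24/68)(1−0) = -6/17
ω_r/ω_s = -6/17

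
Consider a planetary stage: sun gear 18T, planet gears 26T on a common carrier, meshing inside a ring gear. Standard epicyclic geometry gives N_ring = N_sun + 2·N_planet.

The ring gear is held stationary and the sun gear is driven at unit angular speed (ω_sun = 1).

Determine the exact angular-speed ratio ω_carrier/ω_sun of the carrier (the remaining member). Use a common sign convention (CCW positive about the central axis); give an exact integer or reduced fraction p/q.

9/44

N_ring = 18 + 2·26 = 70
18(ω_s−ω_c) = −70(ω_r−ω_c),  ω_r=0, ω_s=1
18(1−ω_c) = −70(0−ω_c)  ⇒  88ω_c = 18  ⇒  ω_c = 9/44
ω_c/ω_s = 9/44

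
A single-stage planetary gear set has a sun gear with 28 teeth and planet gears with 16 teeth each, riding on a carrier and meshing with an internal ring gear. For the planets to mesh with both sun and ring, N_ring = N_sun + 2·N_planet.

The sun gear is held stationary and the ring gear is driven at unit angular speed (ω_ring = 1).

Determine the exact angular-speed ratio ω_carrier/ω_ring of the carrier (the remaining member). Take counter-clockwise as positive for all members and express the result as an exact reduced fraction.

15/22

N_ring = 28 + 2·16 = 60
28(ω_s−ω_c) = −60(ω_r−ω_c),  ω_s=0, ω_r=1
28(0−ω_c) = −60(1−ω_c)  ⇒  88ω_c = 60  ⇒  ω_c = 15/22
ω_c/ω_r = 15/22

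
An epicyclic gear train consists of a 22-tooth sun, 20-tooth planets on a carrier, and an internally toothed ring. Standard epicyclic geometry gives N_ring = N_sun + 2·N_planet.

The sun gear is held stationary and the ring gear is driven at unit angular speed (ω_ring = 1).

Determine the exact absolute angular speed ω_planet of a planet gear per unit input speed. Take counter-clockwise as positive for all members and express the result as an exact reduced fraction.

N_ring = 22 + 2·20 = 62
22(ω_s−ω_c) = −62(ω_r−ω_c),  ω_s=0, ω_r=1
22(0−ω_c) = −62(1−ω_c)  ⇒  84ω_c = 62  ⇒  ω_c = 31/42
sun–planet: 22·(0−31/42) = −20·(ω_p−ω_c)  ⇒  ω_p−ω_c = −(22/20)·(-31/42) = 341/420
ω_p = 31/42 + 341/420 = 31/20

31/20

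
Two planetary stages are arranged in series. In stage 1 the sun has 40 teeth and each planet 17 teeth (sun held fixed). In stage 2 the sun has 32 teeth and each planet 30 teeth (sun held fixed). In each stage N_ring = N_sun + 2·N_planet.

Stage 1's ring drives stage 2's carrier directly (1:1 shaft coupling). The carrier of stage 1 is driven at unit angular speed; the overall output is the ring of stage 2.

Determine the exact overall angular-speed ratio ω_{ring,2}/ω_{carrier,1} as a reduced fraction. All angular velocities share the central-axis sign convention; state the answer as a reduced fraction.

1767/851

Stage 1: N_ring = 40 + 2·17 = 74
Stage 1: 40(ω_s−ω_c) = −74(ω_r−ω_c),  ω_s=0, ω_c=1
Stage 1: ω_r = 1 − (40/74)(0−1) = 57/37
  ⇒ ω_r¹/ω_c¹ = 57/37
Stage 2: N_ring = 32 + 2·30 = 92
Stage 2: 32(ω_s−ω_c) = −92(ω_r−ω_c),  ω_s=0, ω_c=1
Stage 2: ω_r = 1 − (32/92)(0−1) = 31/23
  ⇒ ω_r²/ω_c² = 31/23
Coupling ω_c² = ω_r¹ ⇒ overall = 57/37 × 31/23 = 1767/851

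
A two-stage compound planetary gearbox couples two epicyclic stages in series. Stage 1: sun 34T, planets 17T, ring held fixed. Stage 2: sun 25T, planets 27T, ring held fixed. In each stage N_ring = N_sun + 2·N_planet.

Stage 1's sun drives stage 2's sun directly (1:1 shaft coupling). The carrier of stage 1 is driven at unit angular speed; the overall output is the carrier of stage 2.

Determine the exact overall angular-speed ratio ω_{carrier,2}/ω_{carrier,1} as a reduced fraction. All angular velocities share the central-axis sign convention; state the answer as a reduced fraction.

Stage 1: N_ring = 34 + 2·17 = 68
Stage 1: 34(ω_s−ω_c) = −68(ω_r−ω_c),  ω_r=0, ω_c=1
Stage 1: ω_s = 1 − (68/34)(0−1) = 3
  ⇒ ω_s¹/ω_c¹ = 3
Stage 2: N_ring = 25 + 2·27 = 79
Stage 2: 25(ω_s−ω_c) = −79(ω_r−ω_c),  ω_r=0, ω_s=1
Stage 2: 25(1−ω_c) = −79(0−ω_c)  ⇒  104ω_c = 25  ⇒  ω_c = 25/104
  ⇒ ω_c²/ω_s² = 25/104
Coupling ω_s² = ω_s¹ ⇒ overall = 3 × 25/104 = 75/104

75/104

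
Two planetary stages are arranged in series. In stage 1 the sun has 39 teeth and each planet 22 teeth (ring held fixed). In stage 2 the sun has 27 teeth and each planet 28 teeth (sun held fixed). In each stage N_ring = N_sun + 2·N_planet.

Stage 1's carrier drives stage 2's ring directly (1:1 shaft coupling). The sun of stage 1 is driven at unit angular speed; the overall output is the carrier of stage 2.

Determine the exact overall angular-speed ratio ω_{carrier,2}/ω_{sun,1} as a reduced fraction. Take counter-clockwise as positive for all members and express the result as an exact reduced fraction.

Stage 1: N_ring = 39 + 2·22 = 83
Stage 1: 39(ω_s−ω_c) = −83(ω_r−ω_c),  ω_r=0, ω_s=1
Stage 1: 39(1−ω_c) = −83(0−ω_c)  ⇒  122ω_c = 39  ⇒  ω_c = 39/122
  ⇒ ω_c¹/ω_s¹ = 39/122
Stage 2: N_ring = 27 + 2·28 = 83
Stage 2: 27(ω_s−ω_c) = −83(ω_r−ω_c),  ω_s=0, ω_r=1
Stage 2: 27(0−ω_c) = −83(1−ω_c)  ⇒  110ω_c = 83  ⇒  ω_c = 83/110
  ⇒ ω_c²/ω_r² = 83/110
Coupling ω_r² = ω_c¹ ⇒ overall = 39/122 × 83/110 = 3237/13420

3237/13420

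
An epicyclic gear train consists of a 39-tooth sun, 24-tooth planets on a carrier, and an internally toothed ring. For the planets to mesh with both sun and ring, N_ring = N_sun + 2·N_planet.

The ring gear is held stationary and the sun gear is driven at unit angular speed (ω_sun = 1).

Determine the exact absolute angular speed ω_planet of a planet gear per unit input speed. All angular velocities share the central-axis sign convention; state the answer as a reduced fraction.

N_ring = 39 + 2·24 = 87
39(ω_s−ω_c) = −87(ω_r−ω_c),  ω_r=0, ω_s=1
39(1−ω_c) = −87(0−ω_c)  ⇒  126ω_c = 39  ⇒  ω_c = 13/42
sun–planet: 39·(1−13/42) = −24·(ω_p−ω_c)  ⇒  ω_p−ω_c = −(39/24)·(29/42) = -377/336
ω_p = 13/42 − 377/336 = -13/16

-13/16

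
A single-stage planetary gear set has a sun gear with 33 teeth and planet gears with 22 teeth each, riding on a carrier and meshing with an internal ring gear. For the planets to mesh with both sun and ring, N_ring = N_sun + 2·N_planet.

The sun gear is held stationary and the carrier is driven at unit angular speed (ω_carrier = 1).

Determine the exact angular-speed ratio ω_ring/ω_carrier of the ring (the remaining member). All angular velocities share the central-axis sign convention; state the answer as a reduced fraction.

10/7

N_ring = 33 + 2·22 = 77
33(ω_s−ω_c) = −77(ω_r−ω_c),  ω_s=0, ω_c=1
ω_r = 1 − (33/77)(0−1) = 10/7
ω_r/ω_c = 10/7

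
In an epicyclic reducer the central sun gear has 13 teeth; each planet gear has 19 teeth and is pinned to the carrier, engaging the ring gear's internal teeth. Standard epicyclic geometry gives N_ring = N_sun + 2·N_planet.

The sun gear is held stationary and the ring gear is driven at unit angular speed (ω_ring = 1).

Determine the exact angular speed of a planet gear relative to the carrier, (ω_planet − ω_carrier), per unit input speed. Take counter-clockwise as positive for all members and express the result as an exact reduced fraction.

N_ring = 13 + 2·19 = 51
13(ω_s−ω_c) = −51(ω_r−ω_c),  ω_s=0, ω_r=1
13(0−ω_c) = −51(1−ω_c)  ⇒  64ω_c = 51  ⇒  ω_c = 51/64
sun–planet: 13·(0−51/64) = −19·(ω_p−ω_c)  ⇒  ω_p−ω_c = −(13/19)·(-51/64) = 663/1216

663/1216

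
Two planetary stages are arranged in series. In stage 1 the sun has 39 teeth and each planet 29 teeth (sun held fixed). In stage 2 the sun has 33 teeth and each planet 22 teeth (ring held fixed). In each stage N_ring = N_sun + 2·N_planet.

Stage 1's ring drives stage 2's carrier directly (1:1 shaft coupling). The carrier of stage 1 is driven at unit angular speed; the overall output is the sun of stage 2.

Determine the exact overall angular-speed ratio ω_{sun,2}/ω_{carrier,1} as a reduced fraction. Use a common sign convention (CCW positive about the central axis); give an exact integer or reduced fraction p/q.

1360/291

Stage 1: N_ring = 39 + 2·29 = 97
Stage 1: 39(ω_s−ω_c) = −97(ω_r−ω_c),  ω_s=0, ω_c=1
Stage 1: ω_r = 1 − (39/97)(0−1) = 136/97
  ⇒ ω_r¹/ω_c¹ = 136/97
Stage 2: N_ring = 33 + 2·22 = 77
Stage 2: 33(ω_s−ω_c) = −77(ω_r−ω_c),  ω_r=0, ω_c=1
Stage 2: ω_s = 1 − (77/33)(0−1) = 10/3
  ⇒ ω_s²/ω_c² = 10/3
Coupling ω_c² = ω_r¹ ⇒ overall = 136/97 × 10/3 = 1360/291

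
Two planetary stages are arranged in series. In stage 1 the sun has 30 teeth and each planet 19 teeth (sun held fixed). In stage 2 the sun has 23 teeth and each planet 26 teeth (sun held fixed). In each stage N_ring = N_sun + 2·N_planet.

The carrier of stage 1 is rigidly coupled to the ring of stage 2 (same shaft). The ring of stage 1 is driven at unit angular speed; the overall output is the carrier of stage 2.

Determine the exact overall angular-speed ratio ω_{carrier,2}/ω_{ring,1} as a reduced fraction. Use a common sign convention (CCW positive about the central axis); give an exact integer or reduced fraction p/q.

Stage 1: N_ring = 30 + 2·19 = 68
Stage 1: 30(ω_s−ω_c) = −68(ω_r−ω_c),  ω_s=0, ω_r=1
Stage 1: 30(0−ω_c) = −68(1−ω_c)  ⇒  98ω_c = 68  ⇒  ω_c = 34/49
  ⇒ ω_c¹/ω_r¹ = 34/49
Stage 2: N_ring = 23 + 2·26 = 75
Stage 2: 23(ω_s−ω_c) = −75(ω_r−ω_c),  ω_s=0, ω_r=1
Stage 2: 23(0−ω_c) = −75(1−ω_c)  ⇒  98ω_c = 75  ⇒  ω_c = 75/98
  ⇒ ω_c²/ω_r² = 75/98
Coupling ω_r² = ω_c¹ ⇒ overall = 34/49 × 75/98 = 1275/2401

1275/2401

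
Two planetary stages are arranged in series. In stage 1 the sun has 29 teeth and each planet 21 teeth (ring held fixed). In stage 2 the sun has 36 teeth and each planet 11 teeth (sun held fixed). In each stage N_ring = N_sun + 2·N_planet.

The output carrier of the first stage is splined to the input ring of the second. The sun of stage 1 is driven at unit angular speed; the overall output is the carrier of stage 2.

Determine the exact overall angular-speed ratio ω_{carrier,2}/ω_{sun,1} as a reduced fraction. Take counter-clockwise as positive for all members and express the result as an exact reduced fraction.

841/4700

Stage 1: N_ring = 29 + 2·21 = 71
Stage 1: 29(ω_s−ω_c) = −71(ω_r−ω_c),  ω_r=0, ω_s=1
Stage 1: 29(1−ω_c) = −71(0−ω_c)  ⇒  100ω_c = 29  ⇒  ω_c = 29/100
  ⇒ ω_c¹/ω_s¹ = 29/100
Stage 2: N_ring = 36 + 2·11 = 58
Stage 2: 36(ω_s−ω_c) = −58(ω_r−ω_c),  ω_s=0, ω_r=1
Stage 2: 36(0−ω_c) = −58(1−ω_c)  ⇒  94ω_c = 58  ⇒  ω_c = 29/47
  ⇒ ω_c²/ω_r² = 29/47
Coupling ω_r² = ω_c¹ ⇒ overall = 29/100 × 29/47 = 841/4700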